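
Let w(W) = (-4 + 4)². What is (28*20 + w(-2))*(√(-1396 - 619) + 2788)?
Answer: 1561280 + 560*I*√2015 ≈ 1.5613e+6 + 25138.0*I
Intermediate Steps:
w(W) = 0 (w(W) = 0² = 0)
(28*20 + w(-2))*(√(-1396 - 619) + 2788) = (28*20 + 0)*(√(-1396 - 619) + 2788) = (560 + 0)*(√(-2015) + 2788) = 560*(I*√2015 + 2788) = 560*(2788 + I*√2015) = 1561280 + 560*I*√2015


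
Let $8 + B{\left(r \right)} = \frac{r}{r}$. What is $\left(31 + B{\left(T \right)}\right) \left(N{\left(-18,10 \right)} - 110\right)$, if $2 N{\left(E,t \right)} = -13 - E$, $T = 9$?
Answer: $-2580$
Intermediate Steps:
$B{\left(r \right)} = -7$ ($B{\left(r \right)} = -8 + \frac{r}{r} = -8 + 1 = -7$)
$N{\left(E,t \right)} = - \frac{13}{2} - \frac{E}{2}$ ($N{\left(E,t \right)} = \frac{-13 - E}{2} = - \frac{13}{2} - \frac{E}{2}$)
$\left(31 + B{\left(T \right)}\right) \left(N{\left(-18,10 \right)} - 110\right) = \left(31 - 7\right) \left(\left(- \frac{13}{2} - -9\right) - 110\right) = 24 \left(\left(- \frac{13}{2} + 9\right) - 110\right) = 24 \left(\frac{5}{2} - 110\right) = 24 \left(- \frac{215}{2}\right) = -2580$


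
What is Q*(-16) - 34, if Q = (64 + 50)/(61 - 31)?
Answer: -474/5 ≈ -94.800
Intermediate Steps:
Q = 19/5 (Q = 114/30 = 114*(1/30) = 19/5 ≈ 3.8000)
Q*(-16) - 34 = (19/5)*(-16) - 34 = -304/5 - 34 = -474/5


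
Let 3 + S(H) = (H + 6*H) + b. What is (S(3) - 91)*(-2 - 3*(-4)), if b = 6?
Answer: -670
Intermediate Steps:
S(H) = 3 + 7*H (S(H) = -3 + ((H + 6*H) + 6) = -3 + (7*H + 6) = -3 + (6 + 7*H) = 3 + 7*H)
(S(3) - 91)*(-2 - 3*(-4)) = ((3 + 7*3) - 91)*(-2 - 3*(-4)) = ((3 + 21) - 91)*(-2 + 12) = (24 - 91)*10 = -67*10 = -670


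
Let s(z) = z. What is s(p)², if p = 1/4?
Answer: 1/16 ≈ 0.062500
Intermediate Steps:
p = ¼ ≈ 0.25000
s(p)² = (¼)² = 1/16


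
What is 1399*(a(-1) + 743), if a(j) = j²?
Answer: 1040856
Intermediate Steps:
1399*(a(-1) + 743) = 1399*((-1)² + 743) = 1399*(1 + 743) = 1399*744 = 1040856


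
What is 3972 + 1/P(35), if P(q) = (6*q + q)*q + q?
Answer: 34198921/8610 ≈ 3972.0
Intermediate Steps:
P(q) = q + 7*q² (P(q) = (7*q)*q + q = 7*q² + q = q + 7*q²)
3972 + 1/P(35) = 3972 + 1/(35*(1 + 7*35)) = 3972 + 1/(35*(1 + 245)) = 3972 + 1/(35*246) = 3972 + 1/8610 = 34198921/8610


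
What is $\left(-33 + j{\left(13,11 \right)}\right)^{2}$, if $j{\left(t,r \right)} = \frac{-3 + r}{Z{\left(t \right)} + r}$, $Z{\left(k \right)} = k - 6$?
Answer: $\frac{85849}{81} \approx 1059.9$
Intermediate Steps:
$Z{\left(k \right)} = -6 + k$ ($Z{\left(k \right)} = k - 6 = -6 + k$)
$j{\left(t,r \right)} = \frac{-3 + r}{-6 + r + t}$ ($j{\left(t,r \right)} = \frac{-3 + r}{\left(-6 + t\right) + r} = \frac{-3 + r}{-6 + r + t}$)
$\left(-33 + j{\left(13,11 \right)}\right)^{2} = \left(-33 + \frac{-3 + 11}{-6 + 11 + 13}\right)^{2} = \left(-33 + \frac{1}{18} \cdot 8\right)^{2} = \left(-33 + \frac{4}{9}\right)^{2} = \left(- \frac{293}{9}\right)^{2} = \frac{85849}{81}$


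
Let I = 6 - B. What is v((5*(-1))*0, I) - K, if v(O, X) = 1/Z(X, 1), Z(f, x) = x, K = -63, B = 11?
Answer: 64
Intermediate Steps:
I = -5 (I = 6 - 1*11 = 6 - 11 = -5)
v(O, X) = 1 (v(O, X) = 1/1 = 1)
v((5*(-1))*0, I) - K = 1 - 1*(-63) = 1 + 63 = 64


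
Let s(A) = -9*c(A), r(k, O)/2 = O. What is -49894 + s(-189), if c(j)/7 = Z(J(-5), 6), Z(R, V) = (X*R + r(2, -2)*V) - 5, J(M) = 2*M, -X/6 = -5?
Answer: -29167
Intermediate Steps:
X = 30 (X = -6*(-5) = 30)
r(k, O) = 2*O
Z(R, V) = -5 - 4*V + 30*R (Z(R, V) = (30*R + (2*(-2))*V) - 5 = (30*R - 4*V) - 5 = (-4*V + 30*R) - 5 = -5 - 4*V + 30*R)
c(j) = -2303 (c(j) = 7*(-5 - 4*6 + 30*(2*(-5))) = 7*(-5 - 24 + 30*(-10)) = 7*(-5 - 24 - 300) = 7*(-329) = -2303)
s(A) = 20727 (s(A) = -9*(-2303) = 20727)
-49894 + s(-189) = -49894 + 20727 = -29167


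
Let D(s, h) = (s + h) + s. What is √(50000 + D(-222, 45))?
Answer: √49601 ≈ 222.71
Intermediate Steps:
D(s, h) = h + 2*s (D(s, h) = (h + s) + s = h + 2*s)
√(50000 + D(-222, 45)) = √(50000 + (45 + 2*(-222))) = √(50000 + (45 - 444)) = √(50000 - 399) = √49601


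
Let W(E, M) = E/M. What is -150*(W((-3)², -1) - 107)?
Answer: 17400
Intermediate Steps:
-150*(W((-3)², -1) - 107) = -150*((-3)²/(-1) - 107) = -150*(9*(-1) - 107) = -150*(-9 - 107) = -150*(-116) = 17400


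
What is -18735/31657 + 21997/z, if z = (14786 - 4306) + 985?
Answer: 481562254/362947505 ≈ 1.3268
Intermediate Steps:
z = 11465 (z = 10480 + 985 = 11465)
-18735/31657 + 21997/z = -18735/31657 + 21997/11465 = 481562254/362947505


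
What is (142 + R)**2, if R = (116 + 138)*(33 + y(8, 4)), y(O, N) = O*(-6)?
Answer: 13454224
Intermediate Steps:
y(O, N) = -6*O
R = -3810 (R = (116 + 138)*(33 - 6*8) = 254*(33 - 48) = 254*(-15) = -3810)
(142 + R)**2 = (142 - 3810)**2 = (-3668)**2 = 13454224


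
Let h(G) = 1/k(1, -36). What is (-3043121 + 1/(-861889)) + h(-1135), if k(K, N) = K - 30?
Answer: -76062143813419/24994781 ≈ -3.0431e+6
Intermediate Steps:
k(K, N) = -30 + K
h(G) = -1/29 (h(G) = 1/(-30 + 1) = 1/(-29) = -1/29)
(-3043121 + 1/(-861889)) + h(-1135) = (-3043121 + 1/(-861889)) - 1/29 = (-3043121 - 1/861889) - 1/29 = -2622832515570/861889 - 1/29 = -76062143813419/24994781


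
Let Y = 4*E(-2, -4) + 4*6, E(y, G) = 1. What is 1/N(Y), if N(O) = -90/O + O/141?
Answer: -1974/5953 ≈ -0.33160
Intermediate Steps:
Y = 28 (Y = 4*1 + 4*6 = 4 + 24 = 28)
N(O) = -90/O + O/141 (N(O) = -90/O + O*(1/141) = -90/O + O/141)
1/N(Y) = 1/(-90/28 + (1/141)*28) = 1/(-90*1/28 + 28/141) = 1/(-45/14 + 28/141) = 1/(-5953/1974) = -1974/5953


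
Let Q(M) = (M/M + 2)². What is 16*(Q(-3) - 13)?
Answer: -64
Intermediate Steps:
Q(M) = 9 (Q(M) = (1 + 2)² = 3² = 9)
16*(Q(-3) - 13) = 16*(9 - 13) = 16*(-4) = -64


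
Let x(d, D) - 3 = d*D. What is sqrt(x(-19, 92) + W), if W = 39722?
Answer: sqrt(37977) ≈ 194.88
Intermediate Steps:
x(d, D) = 3 + D*d (x(d, D) = 3 + d*D = 3 + D*d)
sqrt(x(-19, 92) + W) = sqrt((3 + 92*(-19)) + 39722) = sqrt((3 - 1748) + 39722) = sqrt(-1745 + 39722) = sqrt(37977)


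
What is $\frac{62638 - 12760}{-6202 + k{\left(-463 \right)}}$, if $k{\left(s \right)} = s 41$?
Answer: $- \frac{16626}{8395} \approx -1.9805$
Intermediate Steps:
$k{\left(s \right)} = 41 s$
$\frac{62638 - 12760}{-6202 + k{\left(-463 \right)}} = \frac{62638 - 12760}{-6202 + 41 \left(-463\right)} = \frac{49878}{-6202 - 18983} = \frac{49878}{-25185} = 49878 \left(- \frac{1}{25185}\right) = - \frac{16626}{8395}$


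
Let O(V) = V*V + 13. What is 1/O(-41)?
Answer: 1/1694 ≈ 0.00059032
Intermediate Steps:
O(V) = 13 + V² (O(V) = V² + 13 = 13 + V²)
1/O(-41) = 1/(13 + (-41)²) = 1/(13 + 1681) = 1/1694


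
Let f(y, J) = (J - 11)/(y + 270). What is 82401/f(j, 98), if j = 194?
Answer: 439472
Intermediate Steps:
f(y, J) = (-11 + J)/(270 + y)
82401/f(j, 98) = 82401/(((-11 + 98)/(270 + 194))) = 82401/((87/464)) = 82401/(((1/464)*87)) = 82401/(3/16) = 82401*(16/3) = 439472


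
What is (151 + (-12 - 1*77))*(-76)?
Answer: -4712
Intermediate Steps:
(151 + (-12 - 1*77))*(-76) = (151 + (-12 - 77))*(-76) = (151 - 89)*(-76) = 62*(-76) = -4712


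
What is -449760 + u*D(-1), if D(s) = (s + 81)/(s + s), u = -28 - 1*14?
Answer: -448080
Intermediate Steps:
u = -42 (u = -28 - 14 = -42)
D(s) = (81 + s)/(2*s) (D(s) = (81 + s)/((2*s)) = (81 + s)*(1/(2*s)) = (81 + s)/(2*s))
-449760 + u*D(-1) = -449760 - 21*(81 - 1)/(-1) = -449760 - 21*(-1)*80 = -449760 - 42*(-40) = -449760 + 1680 = -448080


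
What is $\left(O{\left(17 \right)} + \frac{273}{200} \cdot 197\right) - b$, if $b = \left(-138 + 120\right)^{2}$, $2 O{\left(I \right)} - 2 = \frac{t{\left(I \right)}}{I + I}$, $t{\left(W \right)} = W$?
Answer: $- \frac{10769}{200} \approx -53.845$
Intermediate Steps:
$O{\left(I \right)} = \frac{5}{4}$ ($O{\left(I \right)} = 1 + \frac{I \frac{1}{I + I}}{2} = 1 + \frac{I \frac{1}{2 I}}{2} = 1 + \frac{1}{2} \cdot \frac{1}{2} = 1 + \frac{1}{4} = \frac{5}{4}$)
$b = 324$ ($b = \left(-18\right)^{2} = 324$)
$\left(O{\left(17 \right)} + \frac{273}{200} \cdot 197\right) - b = \left(\frac{5}{4} + \frac{273}{200} \cdot 197\right) - 324 = \left(\frac{5}{4} + \frac{53781}{200}\right) - 324 = \frac{54031}{200} - 324 = - \frac{10769}{200}$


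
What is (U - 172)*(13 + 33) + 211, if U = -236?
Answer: -18557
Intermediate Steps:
(U - 172)*(13 + 33) + 211 = (-236 - 172)*(13 + 33) + 211 = -408*46 + 211 = -18768 + 211 = -18557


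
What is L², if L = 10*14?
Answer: 19600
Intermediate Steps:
L = 140
L² = 140² = 19600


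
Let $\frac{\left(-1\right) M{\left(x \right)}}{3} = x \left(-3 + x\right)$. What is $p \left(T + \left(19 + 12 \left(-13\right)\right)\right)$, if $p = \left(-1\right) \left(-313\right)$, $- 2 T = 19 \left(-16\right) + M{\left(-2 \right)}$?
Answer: $9390$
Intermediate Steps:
$M{\left(x \right)} = - 3 x \left(-3 + x\right)$
$T = 167$ ($T = - \frac{19 \left(-16\right) + 3 \left(-2\right) \left(3 - -2\right)}{2} = - \frac{-304 + 3 \left(-2\right) \left(3 + 2\right)}{2} = - \frac{-304 + 3 \left(-2\right) 5}{2} = - \frac{-304 - 30}{2} = \left(- \frac{1}{2}\right) \left(-334\right) = 167$)
$p = 313$
$p \left(T + \left(19 + 12 \left(-13\right)\right)\right) = 313 \left(167 + \left(19 + 12 \left(-13\right)\right)\right) = 313 \left(167 + \left(19 - 156\right)\right) = 313 \left(167 - 137\right) = 313 \cdot 30 = 9390$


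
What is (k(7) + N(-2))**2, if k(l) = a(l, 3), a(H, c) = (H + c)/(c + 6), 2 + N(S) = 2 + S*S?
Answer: 2116/81 ≈ 26.123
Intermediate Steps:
N(S) = S**2 (N(S) = -2 + (2 + S*S) = -2 + (2 + S**2) = S**2)
a(H, c) = (H + c)/(6 + c)
k(l) = 1/3 + l/9 (k(l) = (l + 3)/(6 + 3) = (3 + l)/9 = 1/3 + l/9)
(k(7) + N(-2))**2 = ((1/3 + (1/9)*7) + (-2)**2)**2 = ((1/3 + 7/9) + 4)**2 = (10/9 + 4)**2 = (46/9)**2 = 2116/81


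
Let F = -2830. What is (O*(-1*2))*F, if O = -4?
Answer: -22640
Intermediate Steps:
(O*(-1*2))*F = -(-4)*2*(-2830) = -4*(-2)*(-2830) = 8*(-2830) = -22640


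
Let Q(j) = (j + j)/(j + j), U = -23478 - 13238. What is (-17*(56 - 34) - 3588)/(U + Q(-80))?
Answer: 566/5245 ≈ 0.10791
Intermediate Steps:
U = -36716
Q(j) = 1 (Q(j) = (2*j)/((2*j)) = (2*j)*(1/(2*j)) = 1)
(-17*(56 - 34) - 3588)/(U + Q(-80)) = (-17*(56 - 34) - 3588)/(-36716 + 1) = (-17*22 - 3588)/(-36715) = (-374 - 3588)*(-1/36715) = -3962*(-1/36715) = 566/5245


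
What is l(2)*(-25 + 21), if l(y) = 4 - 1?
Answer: -12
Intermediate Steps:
l(y) = 3
l(2)*(-25 + 21) = 3*(-25 + 21) = 3*(-4) = -12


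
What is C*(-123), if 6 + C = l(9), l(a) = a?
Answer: -369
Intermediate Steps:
C = 3 (C = -6 + 9 = 3)
C*(-123) = 3*(-123) = -369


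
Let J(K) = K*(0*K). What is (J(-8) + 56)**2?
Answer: 3136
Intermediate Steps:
J(K) = 0 (J(K) = K*0 = 0)
(J(-8) + 56)**2 = (0 + 56)**2 = 56**2 = 3136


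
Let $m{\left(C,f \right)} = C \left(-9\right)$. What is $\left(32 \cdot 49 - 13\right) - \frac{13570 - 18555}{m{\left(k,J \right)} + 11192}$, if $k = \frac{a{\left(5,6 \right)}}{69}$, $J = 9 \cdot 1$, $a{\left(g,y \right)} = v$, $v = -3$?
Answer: $\frac{80082106}{51485} \approx 1555.4$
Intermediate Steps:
$a{\left(g,y \right)} = -3$
$J = 9$
$k = - \frac{1}{23}$ ($k = - \frac{3}{69} = \left(-3\right) \frac{1}{69} = - \frac{1}{23} \approx -0.043478$)
$m{\left(C,f \right)} = - 9 C$
$\left(32 \cdot 49 - 13\right) - \frac{13570 - 18555}{m{\left(k,J \right)} + 11192} = \left(32 \cdot 49 - 13\right) - \frac{13570 - 18555}{\left(-9\right) \left(- \frac{1}{23}\right) + 11192} = \left(1568 - 13\right) - - \frac{4985}{\frac{9}{23} + 11192} = 1555 - - \frac{4985}{\frac{257425}{23}} = 1555 - \left(-4985\right) \frac{23}{257425} = 1555 - - \frac{22931}{51485} = 1555 + \frac{22931}{51485} = \frac{80082106}{51485}$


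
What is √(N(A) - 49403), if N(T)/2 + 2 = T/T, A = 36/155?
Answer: I*√49405 ≈ 222.27*I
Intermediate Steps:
A = 36/155 (A = 36*(1/155) = 36/155 ≈ 0.23226)
N(T) = -2 (N(T) = -4 + 2*(T/T) = -4 + 2*1 = -4 + 2 = -2)
√(N(A) - 49403) = √(-2 - 49403) = √(-49405) = I*√49405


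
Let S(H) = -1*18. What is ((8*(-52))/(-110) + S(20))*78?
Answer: -60996/55 ≈ -1109.0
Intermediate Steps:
S(H) = -18
((8*(-52))/(-110) + S(20))*78 = ((8*(-52))/(-110) - 18)*78 = (-416*(-1/110) - 18)*78 = (208/55 - 18)*78 = -782/55*78 = -60996/55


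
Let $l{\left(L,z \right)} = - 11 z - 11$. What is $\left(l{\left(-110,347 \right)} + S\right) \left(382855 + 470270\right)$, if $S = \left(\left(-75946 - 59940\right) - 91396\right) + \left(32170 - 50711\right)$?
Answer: $-212983509375$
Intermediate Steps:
$l{\left(L,z \right)} = -11 - 11 z$
$S = -245823$ ($S = \left(\left(-75946 - 59940\right) - 91396\right) + \left(32170 - 50711\right) = \left(-135886 - 91396\right) - 18541 = -227282 - 18541 = -245823$)
$\left(l{\left(-110,347 \right)} + S\right) \left(382855 + 470270\right) = \left(\left(-11 - 3817\right) - 245823\right) \left(382855 + 470270\right) = \left(\left(-11 - 3817\right) - 245823\right) 853125 = \left(-3828 - 245823\right) 853125 = \left(-249651\right) 853125 = -212983509375$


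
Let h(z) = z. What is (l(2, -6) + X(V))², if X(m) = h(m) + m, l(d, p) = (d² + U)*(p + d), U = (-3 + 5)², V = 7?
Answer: 324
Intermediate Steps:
U = 4 (U = 2² = 4)
l(d, p) = (4 + d²)*(d + p) (l(d, p) = (d² + 4)*(p + d) = (4 + d²)*(d + p))
X(m) = 2*m (X(m) = m + m = 2*m)
(l(2, -6) + X(V))² = ((2³ + 4*2 + 4*(-6) - 6*2²) + 2*7)² = ((8 + 8 - 24 - 6*4) + 14)² = ((8 + 8 - 24 - 24) + 14)² = (-32 + 14)² = (-18)² = 324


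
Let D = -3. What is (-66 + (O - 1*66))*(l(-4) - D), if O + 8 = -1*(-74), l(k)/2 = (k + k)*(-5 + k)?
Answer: -9702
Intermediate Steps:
l(k) = 4*k*(-5 + k) (l(k) = 2*((k + k)*(-5 + k)) = 2*((2*k)*(-5 + k)) = 2*(2*k*(-5 + k)) = 4*k*(-5 + k))
O = 66 (O = -8 - 1*(-74) = -8 + 74 = 66)
(-66 + (O - 1*66))*(l(-4) - D) = (-66 + (66 - 1*66))*(4*(-4)*(-5 - 4) - 1*(-3)) = (-66 + (66 - 66))*(4*(-4)*(-9) + 3) = (-66 + 0)*(144 + 3) = -66*147 = -9702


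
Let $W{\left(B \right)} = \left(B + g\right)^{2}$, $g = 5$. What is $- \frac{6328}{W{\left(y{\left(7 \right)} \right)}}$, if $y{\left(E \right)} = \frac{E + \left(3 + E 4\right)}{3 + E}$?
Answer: $- \frac{19775}{242} \approx -81.715$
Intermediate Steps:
$y{\left(E \right)} = \frac{3 + 5 E}{3 + E}$ ($y{\left(E \right)} = \frac{E + \left(3 + 4 E\right)}{3 + E} = \frac{3 + 5 E}{3 + E}$)
$W{\left(B \right)} = \left(5 + B\right)^{2}$ ($W{\left(B \right)} = \left(B + 5\right)^{2} = \left(5 + B\right)^{2}$)
$- \frac{6328}{W{\left(y{\left(7 \right)} \right)}} = - \frac{6328}{\left(5 + \frac{3 + 5 \cdot 7}{3 + 7}\right)^{2}} = - \frac{6328}{\left(5 + \frac{3 + 35}{10}\right)^{2}} = - \frac{6328}{\left(5 + \frac{1}{10} \cdot 38\right)^{2}} = - \frac{6328}{\left(5 + \frac{19}{5}\right)^{2}} = - \frac{6328}{\left(\frac{44}{5}\right)^{2}} = - \frac{6328}{\frac{1936}{25}} = \left(-6328\right) \frac{25}{1936} = - \frac{19775}{242}$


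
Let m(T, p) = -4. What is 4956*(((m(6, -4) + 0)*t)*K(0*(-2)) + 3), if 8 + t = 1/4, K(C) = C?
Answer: 14868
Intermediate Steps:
t = -31/4 (t = -8 + 1/4 = -8 + ¼ = -31/4 ≈ -7.7500)
4956*(((m(6, -4) + 0)*t)*K(0*(-2)) + 3) = 4956*(((-4 + 0)*(-31/4))*(0*(-2)) + 3) = 4956*(-4*(-31/4)*0 + 3) = 4956*(31*0 + 3) = 4956*(0 + 3) = 4956*3 = 14868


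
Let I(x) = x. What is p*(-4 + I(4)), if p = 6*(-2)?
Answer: 0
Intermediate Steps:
p = -12
p*(-4 + I(4)) = -12*(-4 + 4) = -12*0 = 0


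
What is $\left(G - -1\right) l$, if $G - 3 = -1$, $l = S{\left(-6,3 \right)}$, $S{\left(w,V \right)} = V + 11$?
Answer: $42$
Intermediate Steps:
$S{\left(w,V \right)} = 11 + V$
$l = 14$ ($l = 11 + 3 = 14$)
$G = 2$ ($G = 3 - 1 = 2$)
$\left(G - -1\right) l = \left(2 - -1\right) 14 = \left(2 + 1\right) 14 = 3 \cdot 14 = 42$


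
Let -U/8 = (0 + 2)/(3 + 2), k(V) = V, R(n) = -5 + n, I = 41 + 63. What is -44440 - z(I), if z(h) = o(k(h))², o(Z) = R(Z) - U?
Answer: -1372121/25 ≈ -54885.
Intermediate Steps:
I = 104
U = -16/5 (U = -8*(0 + 2)/(3 + 2) = -16/5 ≈ -3.2000)
o(Z) = -9/5 + Z (o(Z) = (-5 + Z) - 1*(-16/5) = (-5 + Z) + 16/5 = -9/5 + Z)
z(h) = (-9/5 + h)²
-44440 - z(I) = -44440 - (-9 + 5*104)²/25 = -44440 - (-9 + 520)²/25 = -44440 - 511²/25 = -44440 - 261121/25 = -1372121/25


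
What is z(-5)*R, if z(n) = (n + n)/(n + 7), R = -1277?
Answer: 6385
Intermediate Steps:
z(n) = 2*n/(7 + n) (z(n) = (2*n)/(7 + n) = 2*n/(7 + n))
z(-5)*R = (2*(-5)/(7 - 5))*(-1277) = (2*(-5)/2)*(-1277) = (2*(-5)*(½))*(-1277) = -5*(-1277) = 6385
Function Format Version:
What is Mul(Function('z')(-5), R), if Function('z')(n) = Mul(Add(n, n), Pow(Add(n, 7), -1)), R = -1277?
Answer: 6385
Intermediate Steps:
Function('z')(n) = Mul(2, n, Pow(Add(7, n), -1)) (Function('z')(n) = Mul(Mul(2, n), Pow(Add(7, n), -1)) = Mul(2, n, Pow(Add(7, n), -1)))
Mul(Function('z')(-5), R) = Mul(Mul(2, -5, Pow(Add(7, -5), -1)), -1277) = Mul(Mul(2, -5, Pow(2, -1)), -1277) = Mul(Mul(2, -5, Rational(1, 2)), -1277) = Mul(-5, -1277) = 6385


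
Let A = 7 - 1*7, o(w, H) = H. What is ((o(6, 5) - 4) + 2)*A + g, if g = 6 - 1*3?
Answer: 3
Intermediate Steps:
A = 0 (A = 7 - 7 = 0)
g = 3 (g = 6 - 3 = 3)
((o(6, 5) - 4) + 2)*A + g = ((5 - 4) + 2)*0 + 3 = (1 + 2)*0 + 3 = 3*0 + 3 = 0 + 3 = 3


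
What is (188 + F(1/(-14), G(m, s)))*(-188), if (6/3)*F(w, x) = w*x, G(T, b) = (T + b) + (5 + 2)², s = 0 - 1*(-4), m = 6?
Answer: -244635/7 ≈ -34948.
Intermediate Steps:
s = 4 (s = 0 + 4 = 4)
G(T, b) = 49 + T + b (G(T, b) = (T + b) + 7² = (T + b) + 49 = 49 + T + b)
F(w, x) = w*x/2 (F(w, x) = (w*x)/2 = w*x/2)
(188 + F(1/(-14), G(m, s)))*(-188) = (188 + (½)*(49 + 6 + 4)/(-14))*(-188) = (188 + (½)*(-1/14)*59)*(-188) = (188 - 59/28)*(-188) = (5205/28)*(-188) = -244635/7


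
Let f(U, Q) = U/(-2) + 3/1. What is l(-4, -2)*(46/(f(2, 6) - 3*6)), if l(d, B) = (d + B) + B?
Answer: 23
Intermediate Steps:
l(d, B) = d + 2*B (l(d, B) = (B + d) + B = d + 2*B)
f(U, Q) = 3 - U/2 (f(U, Q) = U*(-1/2) + 3*1 = -U/2 + 3 = 3 - U/2)
l(-4, -2)*(46/(f(2, 6) - 3*6)) = (-4 + 2*(-2))*(46/((3 - 1/2*2) - 3*6)) = (-4 - 4)*(46/((3 - 1) - 18)) = -368/(2 - 18) = -368/(-16) = -368*(-1)/16 = -8*(-23/8) = 23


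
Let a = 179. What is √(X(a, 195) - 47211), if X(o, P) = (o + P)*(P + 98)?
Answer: √62371 ≈ 249.74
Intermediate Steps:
X(o, P) = (98 + P)*(P + o) (X(o, P) = (P + o)*(98 + P) = (98 + P)*(P + o))
√(X(a, 195) - 47211) = √((195² + 98*195 + 98*179 + 195*179) - 47211) = √((38025 + 19110 + 17542 + 34905) - 47211) = √(109582 - 47211) = √62371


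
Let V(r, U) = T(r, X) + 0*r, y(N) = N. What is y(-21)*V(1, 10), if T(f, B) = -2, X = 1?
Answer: 42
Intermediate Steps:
V(r, U) = -2 (V(r, U) = -2 + 0*r = -2 + 0 = -2)
y(-21)*V(1, 10) = -21*(-2) = 42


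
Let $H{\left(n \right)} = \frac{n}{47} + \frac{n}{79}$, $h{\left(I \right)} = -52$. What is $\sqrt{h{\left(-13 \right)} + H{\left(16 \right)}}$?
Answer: $\frac{2 i \sqrt{177351445}}{3713} \approx 7.1734 i$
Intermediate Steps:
$H{\left(n \right)} = \frac{126 n}{3713}$ ($H{\left(n \right)} = n \frac{1}{47} + n \frac{1}{79} = \frac{n}{47} + \frac{n}{79} = \frac{126 n}{3713}$)
$\sqrt{h{\left(-13 \right)} + H{\left(16 \right)}} = \sqrt{-52 + \frac{126}{3713} \cdot 16} = \sqrt{-52 + \frac{2016}{3713}} = \sqrt{- \frac{191060}{3713}} = \frac{2 i \sqrt{177351445}}{3713}$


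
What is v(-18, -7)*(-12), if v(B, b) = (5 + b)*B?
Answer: -432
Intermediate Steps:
v(B, b) = B*(5 + b)
v(-18, -7)*(-12) = -18*(5 - 7)*(-12) = -18*(-2)*(-12) = 36*(-12) = -432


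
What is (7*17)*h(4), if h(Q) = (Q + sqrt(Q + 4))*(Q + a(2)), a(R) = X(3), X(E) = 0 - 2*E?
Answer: -952 - 476*sqrt(2) ≈ -1625.2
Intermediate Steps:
X(E) = -2*E
a(R) = -6 (a(R) = -2*3 = -6)
h(Q) = (-6 + Q)*(Q + sqrt(4 + Q)) (h(Q) = (Q + sqrt(Q + 4))*(Q - 6) = (Q + sqrt(4 + Q))*(-6 + Q) = (-6 + Q)*(Q + sqrt(4 + Q)))
(7*17)*h(4) = (7*17)*(4**2 - 6*4 - 6*sqrt(4 + 4) + 4*sqrt(4 + 4)) = 119*(16 - 24 - 12*sqrt(2) + 4*sqrt(8)) = 119*(16 - 24 - 12*sqrt(2) + 4*(2*sqrt(2))) = 119*(16 - 24 - 12*sqrt(2) + 8*sqrt(2)) = 119*(-8 - 4*sqrt(2)) = -952 - 476*sqrt(2)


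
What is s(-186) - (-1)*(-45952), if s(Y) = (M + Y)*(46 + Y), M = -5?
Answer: -19212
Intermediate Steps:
s(Y) = (-5 + Y)*(46 + Y)
s(-186) - (-1)*(-45952) = (-230 + (-186)² + 41*(-186)) - (-1)*(-45952) = (-230 + 34596 - 7626) - 1*45952 = 26740 - 45952 = -19212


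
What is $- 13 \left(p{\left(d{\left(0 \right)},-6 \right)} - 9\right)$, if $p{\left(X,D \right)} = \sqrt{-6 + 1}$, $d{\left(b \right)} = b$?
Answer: $117 - 13 i \sqrt{5} \approx 117.0 - 29.069 i$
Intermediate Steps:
$p{\left(X,D \right)} = i \sqrt{5}$ ($p{\left(X,D \right)} = \sqrt{-5} = i \sqrt{5}$)
$- 13 \left(p{\left(d{\left(0 \right)},-6 \right)} - 9\right) = - 13 \left(i \sqrt{5} - 9\right) = - 13 \left(-9 + i \sqrt{5}\right) = 117 - 13 i \sqrt{5}$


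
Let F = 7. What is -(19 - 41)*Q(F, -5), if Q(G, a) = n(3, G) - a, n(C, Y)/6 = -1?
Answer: -22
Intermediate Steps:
n(C, Y) = -6 (n(C, Y) = 6*(-1) = -6)
Q(G, a) = -6 - a
-(19 - 41)*Q(F, -5) = -(19 - 41)*(-6 - 1*(-5)) = -(-22)*(-6 + 5) = -(-22)*(-1) = -1*22 = -22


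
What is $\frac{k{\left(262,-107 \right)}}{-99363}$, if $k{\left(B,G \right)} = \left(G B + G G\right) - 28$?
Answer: $\frac{16613}{99363} \approx 0.1672$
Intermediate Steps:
$k{\left(B,G \right)} = -28 + G^{2} + B G$ ($k{\left(B,G \right)} = \left(B G + G^{2}\right) - 28 = \left(G^{2} + B G\right) - 28 = -28 + G^{2} + B G$)
$\frac{k{\left(262,-107 \right)}}{-99363} = \frac{-28 + \left(-107\right)^{2} + 262 \left(-107\right)}{-99363} = \left(-28 + 11449 - 28034\right) \left(- \frac{1}{99363}\right) = \left(-16613\right) \left(- \frac{1}{99363}\right) = \frac{16613}{99363}$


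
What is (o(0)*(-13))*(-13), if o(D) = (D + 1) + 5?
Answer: 1014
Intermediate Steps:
o(D) = 6 + D (o(D) = (1 + D) + 5 = 6 + D)
(o(0)*(-13))*(-13) = ((6 + 0)*(-13))*(-13) = (6*(-13))*(-13) = -78*(-13) = 1014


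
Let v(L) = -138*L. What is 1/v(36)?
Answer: -1/4968 ≈ -0.00020129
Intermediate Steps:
1/v(36) = 1/(-138*36) = 1/(-4968) = -1/4968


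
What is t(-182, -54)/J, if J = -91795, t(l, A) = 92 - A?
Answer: -146/91795 ≈ -0.0015905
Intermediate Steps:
t(-182, -54)/J = (92 - 1*(-54))/(-91795) = (92 + 54)*(-1/91795) = 146*(-1/91795) = -146/91795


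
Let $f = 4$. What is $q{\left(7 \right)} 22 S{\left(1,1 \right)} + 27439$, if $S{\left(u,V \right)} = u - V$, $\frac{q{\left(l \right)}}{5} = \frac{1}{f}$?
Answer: $27439$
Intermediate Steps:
$q{\left(l \right)} = \frac{5}{4}$
$q{\left(7 \right)} 22 S{\left(1,1 \right)} + 27439 = \frac{5}{4} \cdot 22 \left(1 - 1\right) + 27439 = \frac{55 \left(1 - 1\right)}{2} + 27439 = \frac{55}{2} \cdot 0 + 27439 = 0 + 27439 = 27439$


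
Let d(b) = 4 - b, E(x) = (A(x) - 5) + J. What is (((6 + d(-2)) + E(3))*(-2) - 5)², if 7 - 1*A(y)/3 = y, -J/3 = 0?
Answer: 1849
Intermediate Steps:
J = 0 (J = -3*0 = 0)
A(y) = 21 - 3*y
E(x) = 16 - 3*x (E(x) = ((21 - 3*x) - 5) + 0 = (16 - 3*x) + 0 = 16 - 3*x)
(((6 + d(-2)) + E(3))*(-2) - 5)² = (((6 + (4 - 1*(-2))) + (16 - 3*3))*(-2) - 5)² = (((6 + (4 + 2)) + (16 - 9))*(-2) - 5)² = (((6 + 6) + 7)*(-2) - 5)² = ((12 + 7)*(-2) - 5)² = (19*(-2) - 5)² = (-38 - 5)² = (-43)² = 1849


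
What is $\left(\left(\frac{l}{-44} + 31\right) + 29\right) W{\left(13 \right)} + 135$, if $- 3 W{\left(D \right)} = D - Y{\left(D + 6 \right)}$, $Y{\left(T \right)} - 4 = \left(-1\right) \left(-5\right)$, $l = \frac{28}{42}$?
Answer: $\frac{5447}{99} \approx 55.02$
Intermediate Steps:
$l = \frac{2}{3}$ ($l = 28 \cdot \frac{1}{42} = \frac{2}{3} \approx 0.66667$)
$Y{\left(T \right)} = 9$ ($Y{\left(T \right)} = 4 - -5 = 4 + 5 = 9$)
$W{\left(D \right)} = 3 - \frac{D}{3}$ ($W{\left(D \right)} = - \frac{D - 9}{3} = - \frac{-9 + D}{3} = 3 - \frac{D}{3}$)
$\left(\left(\frac{l}{-44} + 31\right) + 29\right) W{\left(13 \right)} + 135 = \left(\left(\frac{2}{3 \left(-44\right)} + 31\right) + 29\right) \left(3 - \frac{13}{3}\right) + 135 = \left(\left(\frac{2}{3} \left(- \frac{1}{44}\right) + 31\right) + 29\right) \left(3 - \frac{13}{3}\right) + 135 = \left(\left(- \frac{1}{66} + 31\right) + 29\right) \left(- \frac{4}{3}\right) + 135 = \left(\frac{2045}{66} + 29\right) \left(- \frac{4}{3}\right) + 135 = \frac{3959}{66} \left(- \frac{4}{3}\right) + 135 = - \frac{7918}{99} + 135 = \frac{5447}{99}$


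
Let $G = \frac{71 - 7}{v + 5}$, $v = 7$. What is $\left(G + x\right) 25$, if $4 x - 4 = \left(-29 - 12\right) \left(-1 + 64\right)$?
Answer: $- \frac{191825}{12} \approx -15985.0$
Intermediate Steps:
$x = - \frac{2579}{4}$ ($x = 1 + \frac{\left(-29 - 12\right) \left(-1 + 64\right)}{4} = 1 + \frac{\left(-41\right) 63}{4} = 1 + \frac{1}{4} \left(-2583\right) = 1 - \frac{2583}{4} = - \frac{2579}{4} \approx -644.75$)
$G = \frac{16}{3}$ ($G = \frac{71 - 7}{7 + 5} = \frac{64}{12} = 64 \cdot \frac{1}{12} = \frac{16}{3} \approx 5.3333$)
$\left(G + x\right) 25 = \left(\frac{16}{3} - \frac{2579}{4}\right) 25 = \left(- \frac{7673}{12}\right) 25 = - \frac{191825}{12}$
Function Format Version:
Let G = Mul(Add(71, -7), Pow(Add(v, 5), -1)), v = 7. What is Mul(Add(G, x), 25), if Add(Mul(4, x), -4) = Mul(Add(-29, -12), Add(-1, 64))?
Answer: Rational(-191825, 12) ≈ -15985.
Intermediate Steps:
x = Rational(-2579, 4) (x = Add(1, Mul(Rational(1, 4), Mul(Add(-29, -12), Add(-1, 64)))) = Add(1, Mul(Rational(1, 4), Mul(-41, 63))) = Add(1, Mul(Rational(1, 4), -2583)) = Add(1, Rational(-2583, 4)) = Rational(-2579, 4) ≈ -644.75)
G = Rational(16, 3) (G = Mul(Add(71, -7), Pow(Add(7, 5), -1)) = Mul(64, Pow(12, -1)) = Mul(64, Rational(1, 12)) = Rational(16, 3) ≈ 5.3333)
Mul(Add(G, x), 25) = Mul(Add(Rational(16, 3), Rational(-2579, 4)), 25) = Mul(Rational(-7673, 12), 25) = Rational(-191825, 12)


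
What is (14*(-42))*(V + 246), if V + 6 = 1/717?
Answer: -33727876/239 ≈ -1.4112e+5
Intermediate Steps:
V = -4301/717 (V = -6 + 1/717 = -4301/717 ≈ -5.9986)
(14*(-42))*(V + 246) = (14*(-42))*(-4301/717 + 246) = -588*172081/717 = -33727876/239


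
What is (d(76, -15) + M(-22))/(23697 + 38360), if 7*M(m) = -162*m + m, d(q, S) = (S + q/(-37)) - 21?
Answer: 17314/2296109 ≈ 0.0075406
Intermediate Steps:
d(q, S) = -21 + S - q/37 (d(q, S) = (S + q*(-1/37)) - 21 = (S - q/37) - 21 = -21 + S - q/37)
M(m) = -23*m (M(m) = (-162*m + m)/7 = (-161*m)/7 = -23*m)
(d(76, -15) + M(-22))/(23697 + 38360) = ((-21 - 15 - 1/37*76) - 23*(-22))/(23697 + 38360) = ((-21 - 15 - 76/37) + 506)/62057 = (-1408/37 + 506)*(1/62057) = (17314/37)*(1/62057) = 17314/2296109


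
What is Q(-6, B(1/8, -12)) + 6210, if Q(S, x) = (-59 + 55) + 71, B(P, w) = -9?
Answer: 6277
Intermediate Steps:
Q(S, x) = 67 (Q(S, x) = -4 + 71 = 67)
Q(-6, B(1/8, -12)) + 6210 = 67 + 6210 = 6277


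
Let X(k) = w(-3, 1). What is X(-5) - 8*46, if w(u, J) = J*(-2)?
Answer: -370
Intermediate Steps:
w(u, J) = -2*J
X(k) = -2 (X(k) = -2*1 = -2)
X(-5) - 8*46 = -2 - 8*46 = -2 - 368 = -370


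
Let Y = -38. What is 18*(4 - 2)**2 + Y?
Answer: 34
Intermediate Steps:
18*(4 - 2)**2 + Y = 18*(4 - 2)**2 - 38 = 18*2**2 - 38 = 18*4 - 38 = 72 - 38 = 34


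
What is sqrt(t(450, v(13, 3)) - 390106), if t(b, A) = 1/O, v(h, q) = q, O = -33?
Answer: I*sqrt(424825467)/33 ≈ 624.58*I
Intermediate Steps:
t(b, A) = -1/33 (t(b, A) = 1/(-33) = -1/33)
sqrt(t(450, v(13, 3)) - 390106) = sqrt(-1/33 - 390106) = sqrt(-12873499/33) = I*sqrt(424825467)/33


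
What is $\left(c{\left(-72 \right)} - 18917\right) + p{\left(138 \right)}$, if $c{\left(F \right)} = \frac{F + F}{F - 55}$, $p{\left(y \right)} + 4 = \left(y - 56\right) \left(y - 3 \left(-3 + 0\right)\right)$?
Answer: $- \frac{871965}{127} \approx -6865.9$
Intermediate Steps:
$p{\left(y \right)} = -4 + \left(-56 + y\right) \left(9 + y\right)$ ($p{\left(y \right)} = -4 + \left(y - 56\right) \left(y - 3 \left(-3 + 0\right)\right) = -4 + \left(-56 + y\right) \left(y - -9\right) = -4 + \left(-56 + y\right) \left(y + 9\right) = -4 + \left(-56 + y\right) \left(9 + y\right)$)
$c{\left(F \right)} = \frac{2 F}{-55 + F}$
$\left(c{\left(-72 \right)} - 18917\right) + p{\left(138 \right)} = \left(2 \left(-72\right) \frac{1}{-55 - 72} - 18917\right) - \left(6994 - 19044\right) = \left(2 \left(-72\right) \frac{1}{-127} - 18917\right) - -12050 = \left(2 \left(-72\right) \left(- \frac{1}{127}\right) - 18917\right) + 12050 = \left(\frac{144}{127} - 18917\right) + 12050 = - \frac{2402315}{127} + 12050 = - \frac{871965}{127}$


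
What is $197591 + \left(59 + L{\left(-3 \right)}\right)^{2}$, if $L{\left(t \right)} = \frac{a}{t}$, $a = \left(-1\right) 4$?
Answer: $\frac{1811080}{9} \approx 2.0123 \cdot 10^{5}$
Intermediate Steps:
$a = -4$
$L{\left(t \right)} = - \frac{4}{t}$
$197591 + \left(59 + L{\left(-3 \right)}\right)^{2} = 197591 + \left(59 - \frac{4}{-3}\right)^{2} = 197591 + \left(59 - - \frac{4}{3}\right)^{2} = 197591 + \left(59 + \frac{4}{3}\right)^{2} = 197591 + \left(\frac{181}{3}\right)^{2} = 197591 + \frac{32761}{9} = \frac{1811080}{9}$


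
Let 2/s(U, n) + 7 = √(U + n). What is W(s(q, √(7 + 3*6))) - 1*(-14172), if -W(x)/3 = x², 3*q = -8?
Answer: 4960101/350 - 9*√21/350 ≈ 14172.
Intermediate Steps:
q = -8/3 (q = (⅓)*(-8) = -8/3 ≈ -2.6667)
s(U, n) = 2/(-7 + √(U + n))
W(x) = -3*x²
W(s(q, √(7 + 3*6))) - 1*(-14172) = -3*4/(-7 + √(-8/3 + √(7 + 3*6)))² - 1*(-14172) = -3*4/(-7 + √(-8/3 + √(7 + 18)))² + 14172 = -3*4/(-7 + √(-8/3 + √25))² + 14172 = -3*4/(-7 + √(-8/3 + 5))² + 14172 = -3*4/(-7 + √(7/3))² + 14172 = -3*4/(-7 + √21/3)² + 14172 = -12/(-7 + √21/3)² + 14172 = 14172 - 12/(-7 + √21/3)²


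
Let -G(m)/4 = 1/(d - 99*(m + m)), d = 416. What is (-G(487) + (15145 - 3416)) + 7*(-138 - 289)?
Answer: 419563698/48005 ≈ 8740.0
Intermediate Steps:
G(m) = -4/(416 - 198*m) (G(m) = -4/(416 - 99*(m + m)) = -4/(416 - 198*m))
(-G(487) + (15145 - 3416)) + 7*(-138 - 289) = (-2/(-208 + 99*487) + (15145 - 3416)) + 7*(-138 - 289) = (-2/(-208 + 48213) + 11729) + 7*(-427) = (-2/48005 + 11729) - 2989 = 563050643/48005 - 2989 = 419563698/48005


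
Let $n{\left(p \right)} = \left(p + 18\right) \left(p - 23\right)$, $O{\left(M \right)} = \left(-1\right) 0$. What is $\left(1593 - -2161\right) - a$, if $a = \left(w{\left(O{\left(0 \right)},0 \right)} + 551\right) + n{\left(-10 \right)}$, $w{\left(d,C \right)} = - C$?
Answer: $3467$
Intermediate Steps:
$O{\left(M \right)} = 0$
$n{\left(p \right)} = \left(-23 + p\right) \left(18 + p\right)$ ($n{\left(p \right)} = \left(18 + p\right) \left(-23 + p\right) = \left(-23 + p\right) \left(18 + p\right)$)
$a = 287$ ($a = \left(\left(-1\right) 0 + 551\right) - \left(364 - 100\right) = \left(0 + 551\right) + \left(-414 + 100 + 50\right) = 551 - 264 = 287$)
$\left(1593 - -2161\right) - a = \left(1593 - -2161\right) - 287 = \left(1593 + 2161\right) - 287 = 3754 - 287 = 3467$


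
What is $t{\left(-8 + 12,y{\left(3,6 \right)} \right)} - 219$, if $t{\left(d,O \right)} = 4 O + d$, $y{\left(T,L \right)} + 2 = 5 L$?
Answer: $-103$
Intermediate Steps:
$y{\left(T,L \right)} = -2 + 5 L$
$t{\left(d,O \right)} = d + 4 O$
$t{\left(-8 + 12,y{\left(3,6 \right)} \right)} - 219 = \left(\left(-8 + 12\right) + 4 \left(-2 + 5 \cdot 6\right)\right) - 219 = \left(4 + 4 \left(-2 + 30\right)\right) - 219 = \left(4 + 4 \cdot 28\right) - 219 = \left(4 + 112\right) - 219 = 116 - 219 = -103$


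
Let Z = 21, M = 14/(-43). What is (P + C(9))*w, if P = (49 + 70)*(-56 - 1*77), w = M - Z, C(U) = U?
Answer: 14505106/43 ≈ 3.3733e+5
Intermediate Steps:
M = -14/43 (M = 14*(-1/43) = -14/43 ≈ -0.32558)
w = -917/43 (w = -14/43 - 1*21 = -14/43 - 21 = -917/43 ≈ -21.326)
P = -15827 (P = 119*(-56 - 77) = 119*(-133) = -15827)
(P + C(9))*w = (-15827 + 9)*(-917/43) = -15818*(-917/43) = 14505106/43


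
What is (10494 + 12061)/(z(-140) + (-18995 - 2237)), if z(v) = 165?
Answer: -22555/21067 ≈ -1.0706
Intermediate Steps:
(10494 + 12061)/(z(-140) + (-18995 - 2237)) = (10494 + 12061)/(165 + (-18995 - 2237)) = 22555/(165 - 21232) = 22555/(-21067) = 22555*(-1/21067) = -22555/21067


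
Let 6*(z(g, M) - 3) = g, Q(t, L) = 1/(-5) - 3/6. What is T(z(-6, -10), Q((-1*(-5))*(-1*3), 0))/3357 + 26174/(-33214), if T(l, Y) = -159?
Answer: -15524524/18583233 ≈ -0.83541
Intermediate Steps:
Q(t, L) = -7/10 (Q(t, L) = 1*(-⅕) - 3*⅙ = -⅕ - ½ = -7/10)
z(g, M) = 3 + g/6
T(z(-6, -10), Q((-1*(-5))*(-1*3), 0))/3357 + 26174/(-33214) = -159/3357 + 26174/(-33214) = -159*1/3357 + 26174*(-1/33214) = -53/1119 - 13087/16607 = -15524524/18583233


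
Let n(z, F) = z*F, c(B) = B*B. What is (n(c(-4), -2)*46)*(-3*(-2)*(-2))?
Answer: 17664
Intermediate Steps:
c(B) = B²
n(z, F) = F*z
(n(c(-4), -2)*46)*(-3*(-2)*(-2)) = (-2*(-4)²*46)*(-3*(-2)*(-2)) = (-2*16*46)*(6*(-2)) = -32*46*(-12) = -1472*(-12) = 17664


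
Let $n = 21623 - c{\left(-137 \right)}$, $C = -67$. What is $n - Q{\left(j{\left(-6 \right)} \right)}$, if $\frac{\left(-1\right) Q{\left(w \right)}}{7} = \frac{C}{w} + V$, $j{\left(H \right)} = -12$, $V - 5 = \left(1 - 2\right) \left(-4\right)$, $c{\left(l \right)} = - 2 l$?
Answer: $\frac{257413}{12} \approx 21451.0$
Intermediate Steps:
$V = 9$ ($V = 5 + \left(1 - 2\right) \left(-4\right) = 5 - -4 = 5 + 4 = 9$)
$Q{\left(w \right)} = -63 + \frac{469}{w}$ ($Q{\left(w \right)} = - 7 \left(- \frac{67}{w} + 9\right) = - 7 \left(9 - \frac{67}{w}\right) = -63 + \frac{469}{w}$)
$n = 21349$ ($n = 21623 - \left(-2\right) \left(-137\right) = 21623 - 274 = 21349$)
$n - Q{\left(j{\left(-6 \right)} \right)} = 21349 - \left(-63 + \frac{469}{-12}\right) = 21349 - \left(-63 + 469 \left(- \frac{1}{12}\right)\right) = 21349 - \left(-63 - \frac{469}{12}\right) = 21349 - - \frac{1225}{12} = 21349 + \frac{1225}{12} = \frac{257413}{12}$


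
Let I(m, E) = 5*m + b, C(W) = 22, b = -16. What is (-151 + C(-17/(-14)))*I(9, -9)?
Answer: -3741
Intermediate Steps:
I(m, E) = -16 + 5*m (I(m, E) = 5*m - 16 = -16 + 5*m)
(-151 + C(-17/(-14)))*I(9, -9) = (-151 + 22)*(-16 + 5*9) = -129*(-16 + 45) = -129*29 = -3741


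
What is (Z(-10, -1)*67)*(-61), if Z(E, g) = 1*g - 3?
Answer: 16348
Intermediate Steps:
Z(E, g) = -3 + g (Z(E, g) = g - 3 = -3 + g)
(Z(-10, -1)*67)*(-61) = ((-3 - 1)*67)*(-61) = -4*67*(-61) = -268*(-61) = 16348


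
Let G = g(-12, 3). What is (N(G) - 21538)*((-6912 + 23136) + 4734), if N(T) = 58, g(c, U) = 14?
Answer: -450177840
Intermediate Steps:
G = 14
(N(G) - 21538)*((-6912 + 23136) + 4734) = (58 - 21538)*((-6912 + 23136) + 4734) = -21480*(16224 + 4734) = -21480*20958 = -450177840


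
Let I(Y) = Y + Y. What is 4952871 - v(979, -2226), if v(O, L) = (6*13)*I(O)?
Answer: 4800147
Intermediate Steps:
I(Y) = 2*Y
v(O, L) = 156*O (v(O, L) = (6*13)*(2*O) = 78*(2*O) = 156*O)
4952871 - v(979, -2226) = 4952871 - 156*979 = 4952871 - 1*152724 = 4952871 - 152724 = 4800147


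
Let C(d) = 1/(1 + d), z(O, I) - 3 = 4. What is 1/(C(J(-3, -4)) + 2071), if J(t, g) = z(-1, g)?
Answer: 8/16569 ≈ 0.00048283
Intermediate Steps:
z(O, I) = 7 (z(O, I) = 3 + 4 = 7)
J(t, g) = 7
1/(C(J(-3, -4)) + 2071) = 1/(1/(1 + 7) + 2071) = 1/(1/8 + 2071) = 1/(⅛ + 2071) = 1/(16569/8) = 8/16569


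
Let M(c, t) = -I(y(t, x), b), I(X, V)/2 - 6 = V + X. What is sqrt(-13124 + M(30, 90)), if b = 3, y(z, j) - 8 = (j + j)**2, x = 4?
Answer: I*sqrt(13286) ≈ 115.26*I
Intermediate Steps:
y(z, j) = 8 + 4*j**2 (y(z, j) = 8 + (j + j)**2 = 8 + (2*j)**2 = 8 + 4*j**2)
I(X, V) = 12 + 2*V + 2*X (I(X, V) = 12 + 2*(V + X) = 12 + (2*V + 2*X) = 12 + 2*V + 2*X)
M(c, t) = -162 (M(c, t) = -(12 + 2*3 + 2*(8 + 4*4**2)) = -(12 + 6 + 2*(8 + 4*16)) = -(12 + 6 + 2*(8 + 64)) = -(12 + 6 + 2*72) = -(12 + 6 + 144) = -1*162 = -162)
sqrt(-13124 + M(30, 90)) = sqrt(-13124 - 162) = sqrt(-13286) = I*sqrt(13286)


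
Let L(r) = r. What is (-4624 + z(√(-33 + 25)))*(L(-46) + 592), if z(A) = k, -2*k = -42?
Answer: -2513238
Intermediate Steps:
k = 21 (k = -½*(-42) = 21)
z(A) = 21
(-4624 + z(√(-33 + 25)))*(L(-46) + 592) = (-4624 + 21)*(-46 + 592) = -4603*546 = -2513238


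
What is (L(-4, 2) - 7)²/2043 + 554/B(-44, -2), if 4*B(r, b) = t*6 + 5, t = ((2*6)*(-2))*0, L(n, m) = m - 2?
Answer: 4527533/10215 ≈ 443.22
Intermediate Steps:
L(n, m) = -2 + m
t = 0 (t = (12*(-2))*0 = -24*0 = 0)
B(r, b) = 5/4 (B(r, b) = (0*6 + 5)/4 = (0 + 5)/4 = (¼)*5 = 5/4)
(L(-4, 2) - 7)²/2043 + 554/B(-44, -2) = ((-2 + 2) - 7)²/2043 + 554/(5/4) = (0 - 7)²*(1/2043) + 554*(⅘) = (-7)²*(1/2043) + 2216/5 = 49*(1/2043) + 2216/5 = 49/2043 + 2216/5 = 4527533/10215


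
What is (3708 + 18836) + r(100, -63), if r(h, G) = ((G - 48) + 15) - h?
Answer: 22348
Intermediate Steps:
r(h, G) = -33 + G - h (r(h, G) = ((-48 + G) + 15) - h = (-33 + G) - h = -33 + G - h)
(3708 + 18836) + r(100, -63) = (3708 + 18836) + (-33 - 63 - 1*100) = 22544 + (-33 - 63 - 100) = 22544 - 196 = 22348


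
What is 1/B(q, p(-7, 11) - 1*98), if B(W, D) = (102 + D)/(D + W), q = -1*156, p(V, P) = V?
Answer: 87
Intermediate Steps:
q = -156
B(W, D) = (102 + D)/(D + W)
1/B(q, p(-7, 11) - 1*98) = 1/((102 + (-7 - 1*98))/((-7 - 1*98) - 156)) = 1/((102 + (-7 - 98))/((-7 - 98) - 156)) = 1/((102 - 105)/(-105 - 156)) = 1/(-3/(-261)) = 1/(-1/261*(-3)) = 1/(1/87) = 87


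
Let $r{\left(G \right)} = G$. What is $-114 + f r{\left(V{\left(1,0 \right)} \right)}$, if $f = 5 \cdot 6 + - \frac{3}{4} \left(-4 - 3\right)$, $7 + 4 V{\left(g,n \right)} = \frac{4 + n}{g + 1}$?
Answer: $- \frac{2529}{16} \approx -158.06$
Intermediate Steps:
$V{\left(g,n \right)} = - \frac{7}{4} + \frac{4 + n}{4 \left(1 + g\right)}$ ($V{\left(g,n \right)} = - \frac{7}{4} + \frac{\left(4 + n\right) \frac{1}{g + 1}}{4} = - \frac{7}{4} + \frac{\left(4 + n\right) \frac{1}{1 + g}}{4} = - \frac{7}{4} + \frac{\frac{1}{1 + g} \left(4 + n\right)}{4} = - \frac{7}{4} + \frac{4 + n}{4 \left(1 + g\right)}$)
$f = \frac{141}{4}$ ($f = 30 + \left(-3\right) \frac{1}{4} \left(-4 - 3\right) = 30 - - \frac{21}{4} = 30 + \frac{21}{4} = \frac{141}{4} \approx 35.25$)
$-114 + f r{\left(V{\left(1,0 \right)} \right)} = -114 + \frac{141 \frac{-3 + 0 - 7}{4 \left(1 + 1\right)}}{4} = -114 + \frac{141 \frac{-3 + 0 - 7}{4 \cdot 2}}{4} = -114 + \frac{141 \cdot \frac{1}{4} \cdot \frac{1}{2} \left(-10\right)}{4} = -114 + \frac{141}{4} \left(- \frac{5}{4}\right) = -114 - \frac{705}{16} = - \frac{2529}{16}$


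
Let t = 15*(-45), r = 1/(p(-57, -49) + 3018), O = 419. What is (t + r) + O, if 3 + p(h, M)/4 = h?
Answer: -711167/2778 ≈ -256.00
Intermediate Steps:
p(h, M) = -12 + 4*h
r = 1/2778 (r = 1/((-12 + 4*(-57)) + 3018) = 1/((-12 - 228) + 3018) = 1/(-240 + 3018) = 1/2778 ≈ 0.00035997)
t = -675
(t + r) + O = (-675 + 1/2778) + 419 = -1875149/2778 + 419 = -711167/2778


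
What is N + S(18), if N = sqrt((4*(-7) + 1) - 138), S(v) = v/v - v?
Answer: -17 + I*sqrt(165) ≈ -17.0 + 12.845*I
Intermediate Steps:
S(v) = 1 - v
N = I*sqrt(165) (N = sqrt((-28 + 1) - 138) = sqrt(-27 - 138) = sqrt(-165) = I*sqrt(165) ≈ 12.845*I)
N + S(18) = I*sqrt(165) + (1 - 1*18) = I*sqrt(165) + (1 - 18) = I*sqrt(165) - 17 = -17 + I*sqrt(165)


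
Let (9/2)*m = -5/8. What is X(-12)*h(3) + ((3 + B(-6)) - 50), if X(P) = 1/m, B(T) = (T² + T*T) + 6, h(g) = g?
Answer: 47/5 ≈ 9.4000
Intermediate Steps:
B(T) = 6 + 2*T² (B(T) = (T² + T²) + 6 = 2*T² + 6 = 6 + 2*T²)
m = -5/36 (m = 2*(-5/8)/9 = 2*(-5*⅛)/9 = (2/9)*(-5/8) = -5/36 ≈ -0.13889)
X(P) = -36/5 (X(P) = 1/(-5/36) = -36/5)
X(-12)*h(3) + ((3 + B(-6)) - 50) = -36/5*3 + ((3 + (6 + 2*(-6)²)) - 50) = -108/5 + ((3 + (6 + 2*36)) - 50) = -108/5 + ((3 + (6 + 72)) - 50) = -108/5 + ((3 + 78) - 50) = -108/5 + (81 - 50) = -108/5 + 31 = 47/5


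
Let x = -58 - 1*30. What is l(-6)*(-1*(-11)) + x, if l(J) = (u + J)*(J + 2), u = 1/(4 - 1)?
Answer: 484/3 ≈ 161.33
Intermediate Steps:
x = -88 (x = -58 - 30 = -88)
u = ⅓ (u = 1/3 = ⅓ ≈ 0.33333)
l(J) = (2 + J)*(⅓ + J) (l(J) = (⅓ + J)*(J + 2) = (⅓ + J)*(2 + J) = (2 + J)*(⅓ + J))
l(-6)*(-1*(-11)) + x = (⅔ + (-6)² + (7/3)*(-6))*(-1*(-11)) - 88 = (⅔ + 36 - 14)*11 - 88 = (68/3)*11 - 88 = 748/3 - 88 = 484/3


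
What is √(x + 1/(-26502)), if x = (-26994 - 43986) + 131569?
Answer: √42555047899854/26502 ≈ 246.15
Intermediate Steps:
x = 60589 (x = -70980 + 131569 = 60589)
√(x + 1/(-26502)) = √(60589 + 1/(-26502)) = √(60589 - 1/26502) = √(1605729677/26502) = √42555047899854/26502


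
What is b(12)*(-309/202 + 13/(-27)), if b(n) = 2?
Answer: -10969/2727 ≈ -4.0224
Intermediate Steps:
b(12)*(-309/202 + 13/(-27)) = 2*(-309/202 + 13/(-27)) = 2*(-309*1/202 + 13*(-1/27)) = 2*(-309/202 - 13/27) = 2*(-10969/5454) = -10969/2727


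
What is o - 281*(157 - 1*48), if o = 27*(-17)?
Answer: -31088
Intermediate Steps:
o = -459
o - 281*(157 - 1*48) = -459 - 281*(157 - 1*48) = -459 - 281*(157 - 48) = -459 - 281*109 = -459 - 30629 = -31088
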